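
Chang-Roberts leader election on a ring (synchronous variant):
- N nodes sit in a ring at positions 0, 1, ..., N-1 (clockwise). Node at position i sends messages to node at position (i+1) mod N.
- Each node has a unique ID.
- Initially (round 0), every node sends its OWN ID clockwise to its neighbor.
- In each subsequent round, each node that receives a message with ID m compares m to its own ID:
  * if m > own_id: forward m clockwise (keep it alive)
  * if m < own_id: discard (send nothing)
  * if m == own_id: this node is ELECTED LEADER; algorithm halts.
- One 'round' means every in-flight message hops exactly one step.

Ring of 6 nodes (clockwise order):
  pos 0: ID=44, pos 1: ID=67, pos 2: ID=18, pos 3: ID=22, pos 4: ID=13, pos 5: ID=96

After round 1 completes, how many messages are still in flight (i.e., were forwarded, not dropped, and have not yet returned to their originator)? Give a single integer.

Round 1: pos1(id67) recv 44: drop; pos2(id18) recv 67: fwd; pos3(id22) recv 18: drop; pos4(id13) recv 22: fwd; pos5(id96) recv 13: drop; pos0(id44) recv 96: fwd
After round 1: 3 messages still in flight

Answer: 3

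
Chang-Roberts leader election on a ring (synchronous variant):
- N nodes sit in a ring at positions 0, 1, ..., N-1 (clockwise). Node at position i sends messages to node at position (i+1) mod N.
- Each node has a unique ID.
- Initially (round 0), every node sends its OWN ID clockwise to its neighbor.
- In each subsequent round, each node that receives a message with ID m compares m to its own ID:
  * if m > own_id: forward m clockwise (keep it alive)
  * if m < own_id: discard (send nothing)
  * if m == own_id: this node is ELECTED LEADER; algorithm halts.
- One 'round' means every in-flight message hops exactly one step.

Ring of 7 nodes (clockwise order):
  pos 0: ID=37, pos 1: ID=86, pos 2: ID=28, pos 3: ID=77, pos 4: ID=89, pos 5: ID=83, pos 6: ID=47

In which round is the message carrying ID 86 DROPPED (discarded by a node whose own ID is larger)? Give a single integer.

Round 1: pos1(id86) recv 37: drop; pos2(id28) recv 86: fwd; pos3(id77) recv 28: drop; pos4(id89) recv 77: drop; pos5(id83) recv 89: fwd; pos6(id47) recv 83: fwd; pos0(id37) recv 47: fwd
Round 2: pos3(id77) recv 86: fwd; pos6(id47) recv 89: fwd; pos0(id37) recv 83: fwd; pos1(id86) recv 47: drop
Round 3: pos4(id89) recv 86: drop; pos0(id37) recv 89: fwd; pos1(id86) recv 83: drop
Round 4: pos1(id86) recv 89: fwd
Round 5: pos2(id28) recv 89: fwd
Round 6: pos3(id77) recv 89: fwd
Round 7: pos4(id89) recv 89: ELECTED
Message ID 86 originates at pos 1; dropped at pos 4 in round 3

Answer: 3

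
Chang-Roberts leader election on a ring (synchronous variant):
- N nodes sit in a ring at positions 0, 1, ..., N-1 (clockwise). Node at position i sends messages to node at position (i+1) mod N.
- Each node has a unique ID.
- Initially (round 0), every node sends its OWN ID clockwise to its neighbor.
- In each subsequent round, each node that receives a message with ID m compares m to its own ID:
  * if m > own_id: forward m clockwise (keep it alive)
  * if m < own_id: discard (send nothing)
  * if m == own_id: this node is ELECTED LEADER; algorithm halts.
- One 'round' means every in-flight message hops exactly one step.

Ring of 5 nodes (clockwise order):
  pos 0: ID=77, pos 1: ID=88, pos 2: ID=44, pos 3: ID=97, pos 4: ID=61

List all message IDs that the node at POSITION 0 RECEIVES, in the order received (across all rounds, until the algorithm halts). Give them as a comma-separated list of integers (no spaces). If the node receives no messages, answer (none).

Answer: 61,97

Derivation:
Round 1: pos1(id88) recv 77: drop; pos2(id44) recv 88: fwd; pos3(id97) recv 44: drop; pos4(id61) recv 97: fwd; pos0(id77) recv 61: drop
Round 2: pos3(id97) recv 88: drop; pos0(id77) recv 97: fwd
Round 3: pos1(id88) recv 97: fwd
Round 4: pos2(id44) recv 97: fwd
Round 5: pos3(id97) recv 97: ELECTED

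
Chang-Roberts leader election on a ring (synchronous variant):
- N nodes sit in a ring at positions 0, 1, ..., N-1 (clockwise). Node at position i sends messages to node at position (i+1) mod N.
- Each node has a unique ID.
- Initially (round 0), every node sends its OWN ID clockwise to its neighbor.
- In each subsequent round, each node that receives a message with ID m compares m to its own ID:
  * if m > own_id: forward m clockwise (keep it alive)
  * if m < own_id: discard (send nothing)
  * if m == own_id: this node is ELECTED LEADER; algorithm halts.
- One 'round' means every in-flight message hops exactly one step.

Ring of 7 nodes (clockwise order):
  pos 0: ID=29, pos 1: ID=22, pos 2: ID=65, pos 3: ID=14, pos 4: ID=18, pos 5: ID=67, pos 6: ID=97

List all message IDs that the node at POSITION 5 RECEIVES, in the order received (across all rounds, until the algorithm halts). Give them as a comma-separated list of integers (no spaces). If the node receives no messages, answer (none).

Round 1: pos1(id22) recv 29: fwd; pos2(id65) recv 22: drop; pos3(id14) recv 65: fwd; pos4(id18) recv 14: drop; pos5(id67) recv 18: drop; pos6(id97) recv 67: drop; pos0(id29) recv 97: fwd
Round 2: pos2(id65) recv 29: drop; pos4(id18) recv 65: fwd; pos1(id22) recv 97: fwd
Round 3: pos5(id67) recv 65: drop; pos2(id65) recv 97: fwd
Round 4: pos3(id14) recv 97: fwd
Round 5: pos4(id18) recv 97: fwd
Round 6: pos5(id67) recv 97: fwd
Round 7: pos6(id97) recv 97: ELECTED

Answer: 18,65,97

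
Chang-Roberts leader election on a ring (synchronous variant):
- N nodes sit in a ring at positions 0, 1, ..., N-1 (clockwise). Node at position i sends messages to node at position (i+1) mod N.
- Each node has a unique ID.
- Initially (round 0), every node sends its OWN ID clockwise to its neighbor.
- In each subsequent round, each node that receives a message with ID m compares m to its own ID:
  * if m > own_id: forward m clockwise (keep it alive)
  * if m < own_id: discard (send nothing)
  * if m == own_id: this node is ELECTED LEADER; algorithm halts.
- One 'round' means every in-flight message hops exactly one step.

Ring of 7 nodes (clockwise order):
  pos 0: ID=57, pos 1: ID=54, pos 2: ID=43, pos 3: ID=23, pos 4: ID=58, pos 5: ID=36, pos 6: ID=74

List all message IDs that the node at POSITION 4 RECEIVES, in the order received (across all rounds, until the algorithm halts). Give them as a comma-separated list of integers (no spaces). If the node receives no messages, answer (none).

Answer: 23,43,54,57,74

Derivation:
Round 1: pos1(id54) recv 57: fwd; pos2(id43) recv 54: fwd; pos3(id23) recv 43: fwd; pos4(id58) recv 23: drop; pos5(id36) recv 58: fwd; pos6(id74) recv 36: drop; pos0(id57) recv 74: fwd
Round 2: pos2(id43) recv 57: fwd; pos3(id23) recv 54: fwd; pos4(id58) recv 43: drop; pos6(id74) recv 58: drop; pos1(id54) recv 74: fwd
Round 3: pos3(id23) recv 57: fwd; pos4(id58) recv 54: drop; pos2(id43) recv 74: fwd
Round 4: pos4(id58) recv 57: drop; pos3(id23) recv 74: fwd
Round 5: pos4(id58) recv 74: fwd
Round 6: pos5(id36) recv 74: fwd
Round 7: pos6(id74) recv 74: ELECTED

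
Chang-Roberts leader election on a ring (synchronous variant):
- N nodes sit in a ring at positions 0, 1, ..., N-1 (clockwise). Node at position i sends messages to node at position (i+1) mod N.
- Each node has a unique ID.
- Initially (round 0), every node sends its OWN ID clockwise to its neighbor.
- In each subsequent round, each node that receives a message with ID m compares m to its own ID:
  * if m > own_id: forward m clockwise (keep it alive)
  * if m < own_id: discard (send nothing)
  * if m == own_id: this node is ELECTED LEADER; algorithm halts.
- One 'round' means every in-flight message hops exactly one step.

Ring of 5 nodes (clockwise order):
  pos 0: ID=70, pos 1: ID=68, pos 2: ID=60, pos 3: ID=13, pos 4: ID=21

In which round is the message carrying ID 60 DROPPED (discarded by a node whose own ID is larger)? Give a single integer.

Answer: 3

Derivation:
Round 1: pos1(id68) recv 70: fwd; pos2(id60) recv 68: fwd; pos3(id13) recv 60: fwd; pos4(id21) recv 13: drop; pos0(id70) recv 21: drop
Round 2: pos2(id60) recv 70: fwd; pos3(id13) recv 68: fwd; pos4(id21) recv 60: fwd
Round 3: pos3(id13) recv 70: fwd; pos4(id21) recv 68: fwd; pos0(id70) recv 60: drop
Round 4: pos4(id21) recv 70: fwd; pos0(id70) recv 68: drop
Round 5: pos0(id70) recv 70: ELECTED
Message ID 60 originates at pos 2; dropped at pos 0 in round 3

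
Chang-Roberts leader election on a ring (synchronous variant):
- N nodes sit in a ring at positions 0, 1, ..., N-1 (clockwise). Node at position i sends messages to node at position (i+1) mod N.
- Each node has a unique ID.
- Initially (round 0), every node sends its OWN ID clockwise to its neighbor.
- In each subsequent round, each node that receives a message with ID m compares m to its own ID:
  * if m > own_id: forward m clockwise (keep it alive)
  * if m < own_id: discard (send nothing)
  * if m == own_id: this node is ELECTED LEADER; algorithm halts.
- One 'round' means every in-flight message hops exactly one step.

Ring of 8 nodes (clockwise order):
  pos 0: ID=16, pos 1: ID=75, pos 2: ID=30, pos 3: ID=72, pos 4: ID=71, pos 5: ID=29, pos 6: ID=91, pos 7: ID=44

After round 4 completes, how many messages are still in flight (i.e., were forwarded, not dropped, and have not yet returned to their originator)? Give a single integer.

Answer: 2

Derivation:
Round 1: pos1(id75) recv 16: drop; pos2(id30) recv 75: fwd; pos3(id72) recv 30: drop; pos4(id71) recv 72: fwd; pos5(id29) recv 71: fwd; pos6(id91) recv 29: drop; pos7(id44) recv 91: fwd; pos0(id16) recv 44: fwd
Round 2: pos3(id72) recv 75: fwd; pos5(id29) recv 72: fwd; pos6(id91) recv 71: drop; pos0(id16) recv 91: fwd; pos1(id75) recv 44: drop
Round 3: pos4(id71) recv 75: fwd; pos6(id91) recv 72: drop; pos1(id75) recv 91: fwd
Round 4: pos5(id29) recv 75: fwd; pos2(id30) recv 91: fwd
After round 4: 2 messages still in flight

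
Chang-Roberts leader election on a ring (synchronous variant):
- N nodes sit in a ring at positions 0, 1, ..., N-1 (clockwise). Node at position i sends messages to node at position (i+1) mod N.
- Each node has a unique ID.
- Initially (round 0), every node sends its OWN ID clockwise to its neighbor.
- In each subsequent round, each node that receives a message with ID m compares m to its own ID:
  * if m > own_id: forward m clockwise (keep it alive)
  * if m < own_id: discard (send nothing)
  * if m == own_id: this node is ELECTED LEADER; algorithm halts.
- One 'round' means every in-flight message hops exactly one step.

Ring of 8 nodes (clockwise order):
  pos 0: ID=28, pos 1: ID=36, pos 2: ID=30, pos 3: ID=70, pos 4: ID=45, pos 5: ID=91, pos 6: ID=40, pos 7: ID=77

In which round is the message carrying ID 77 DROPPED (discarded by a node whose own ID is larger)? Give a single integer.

Answer: 6

Derivation:
Round 1: pos1(id36) recv 28: drop; pos2(id30) recv 36: fwd; pos3(id70) recv 30: drop; pos4(id45) recv 70: fwd; pos5(id91) recv 45: drop; pos6(id40) recv 91: fwd; pos7(id77) recv 40: drop; pos0(id28) recv 77: fwd
Round 2: pos3(id70) recv 36: drop; pos5(id91) recv 70: drop; pos7(id77) recv 91: fwd; pos1(id36) recv 77: fwd
Round 3: pos0(id28) recv 91: fwd; pos2(id30) recv 77: fwd
Round 4: pos1(id36) recv 91: fwd; pos3(id70) recv 77: fwd
Round 5: pos2(id30) recv 91: fwd; pos4(id45) recv 77: fwd
Round 6: pos3(id70) recv 91: fwd; pos5(id91) recv 77: drop
Round 7: pos4(id45) recv 91: fwd
Round 8: pos5(id91) recv 91: ELECTED
Message ID 77 originates at pos 7; dropped at pos 5 in round 6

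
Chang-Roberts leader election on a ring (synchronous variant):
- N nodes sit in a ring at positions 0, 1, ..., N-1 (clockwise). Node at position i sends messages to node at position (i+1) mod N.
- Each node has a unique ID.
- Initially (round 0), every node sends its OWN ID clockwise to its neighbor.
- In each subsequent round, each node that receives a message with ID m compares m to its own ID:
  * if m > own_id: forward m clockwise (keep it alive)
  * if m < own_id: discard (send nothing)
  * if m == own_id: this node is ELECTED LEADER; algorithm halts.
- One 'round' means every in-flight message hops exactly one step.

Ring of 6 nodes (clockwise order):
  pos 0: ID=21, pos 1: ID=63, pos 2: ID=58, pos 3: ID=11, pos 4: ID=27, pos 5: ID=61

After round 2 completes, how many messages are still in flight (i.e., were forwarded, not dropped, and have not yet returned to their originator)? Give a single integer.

Answer: 2

Derivation:
Round 1: pos1(id63) recv 21: drop; pos2(id58) recv 63: fwd; pos3(id11) recv 58: fwd; pos4(id27) recv 11: drop; pos5(id61) recv 27: drop; pos0(id21) recv 61: fwd
Round 2: pos3(id11) recv 63: fwd; pos4(id27) recv 58: fwd; pos1(id63) recv 61: drop
After round 2: 2 messages still in flight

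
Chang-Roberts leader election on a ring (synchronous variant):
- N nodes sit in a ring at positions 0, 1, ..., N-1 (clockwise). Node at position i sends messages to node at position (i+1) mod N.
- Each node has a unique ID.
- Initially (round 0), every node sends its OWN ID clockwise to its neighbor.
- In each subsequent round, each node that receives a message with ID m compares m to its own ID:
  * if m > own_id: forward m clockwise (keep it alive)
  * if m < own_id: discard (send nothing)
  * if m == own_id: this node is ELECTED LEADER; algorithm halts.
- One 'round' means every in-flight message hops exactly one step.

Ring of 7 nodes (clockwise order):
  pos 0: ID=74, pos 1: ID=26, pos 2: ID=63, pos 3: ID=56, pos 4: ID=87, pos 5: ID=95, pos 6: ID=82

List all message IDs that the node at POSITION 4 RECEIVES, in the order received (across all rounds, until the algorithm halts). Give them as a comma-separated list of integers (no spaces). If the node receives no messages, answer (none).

Round 1: pos1(id26) recv 74: fwd; pos2(id63) recv 26: drop; pos3(id56) recv 63: fwd; pos4(id87) recv 56: drop; pos5(id95) recv 87: drop; pos6(id82) recv 95: fwd; pos0(id74) recv 82: fwd
Round 2: pos2(id63) recv 74: fwd; pos4(id87) recv 63: drop; pos0(id74) recv 95: fwd; pos1(id26) recv 82: fwd
Round 3: pos3(id56) recv 74: fwd; pos1(id26) recv 95: fwd; pos2(id63) recv 82: fwd
Round 4: pos4(id87) recv 74: drop; pos2(id63) recv 95: fwd; pos3(id56) recv 82: fwd
Round 5: pos3(id56) recv 95: fwd; pos4(id87) recv 82: drop
Round 6: pos4(id87) recv 95: fwd
Round 7: pos5(id95) recv 95: ELECTED

Answer: 56,63,74,82,95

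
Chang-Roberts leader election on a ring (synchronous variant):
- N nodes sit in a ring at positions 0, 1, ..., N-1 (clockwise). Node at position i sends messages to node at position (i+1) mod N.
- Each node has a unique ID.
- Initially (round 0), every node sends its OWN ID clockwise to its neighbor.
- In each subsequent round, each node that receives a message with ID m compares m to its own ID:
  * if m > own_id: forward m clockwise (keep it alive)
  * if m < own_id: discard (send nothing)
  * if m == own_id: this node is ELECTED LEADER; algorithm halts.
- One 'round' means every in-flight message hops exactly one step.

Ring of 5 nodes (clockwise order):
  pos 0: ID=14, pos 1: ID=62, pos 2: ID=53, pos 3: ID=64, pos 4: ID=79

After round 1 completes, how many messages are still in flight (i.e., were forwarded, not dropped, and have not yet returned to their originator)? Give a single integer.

Round 1: pos1(id62) recv 14: drop; pos2(id53) recv 62: fwd; pos3(id64) recv 53: drop; pos4(id79) recv 64: drop; pos0(id14) recv 79: fwd
After round 1: 2 messages still in flight

Answer: 2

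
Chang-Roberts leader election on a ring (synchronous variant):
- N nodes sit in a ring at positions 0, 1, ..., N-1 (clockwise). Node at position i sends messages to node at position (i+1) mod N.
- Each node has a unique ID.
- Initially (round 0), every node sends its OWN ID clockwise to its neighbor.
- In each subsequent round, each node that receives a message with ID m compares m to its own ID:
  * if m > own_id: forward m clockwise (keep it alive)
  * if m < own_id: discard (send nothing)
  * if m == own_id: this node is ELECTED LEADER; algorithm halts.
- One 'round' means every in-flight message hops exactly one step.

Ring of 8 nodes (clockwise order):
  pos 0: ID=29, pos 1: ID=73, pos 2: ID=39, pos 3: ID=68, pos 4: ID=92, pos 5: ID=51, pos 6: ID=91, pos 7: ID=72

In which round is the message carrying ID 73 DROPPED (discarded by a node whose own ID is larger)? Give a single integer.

Round 1: pos1(id73) recv 29: drop; pos2(id39) recv 73: fwd; pos3(id68) recv 39: drop; pos4(id92) recv 68: drop; pos5(id51) recv 92: fwd; pos6(id91) recv 51: drop; pos7(id72) recv 91: fwd; pos0(id29) recv 72: fwd
Round 2: pos3(id68) recv 73: fwd; pos6(id91) recv 92: fwd; pos0(id29) recv 91: fwd; pos1(id73) recv 72: drop
Round 3: pos4(id92) recv 73: drop; pos7(id72) recv 92: fwd; pos1(id73) recv 91: fwd
Round 4: pos0(id29) recv 92: fwd; pos2(id39) recv 91: fwd
Round 5: pos1(id73) recv 92: fwd; pos3(id68) recv 91: fwd
Round 6: pos2(id39) recv 92: fwd; pos4(id92) recv 91: drop
Round 7: pos3(id68) recv 92: fwd
Round 8: pos4(id92) recv 92: ELECTED
Message ID 73 originates at pos 1; dropped at pos 4 in round 3

Answer: 3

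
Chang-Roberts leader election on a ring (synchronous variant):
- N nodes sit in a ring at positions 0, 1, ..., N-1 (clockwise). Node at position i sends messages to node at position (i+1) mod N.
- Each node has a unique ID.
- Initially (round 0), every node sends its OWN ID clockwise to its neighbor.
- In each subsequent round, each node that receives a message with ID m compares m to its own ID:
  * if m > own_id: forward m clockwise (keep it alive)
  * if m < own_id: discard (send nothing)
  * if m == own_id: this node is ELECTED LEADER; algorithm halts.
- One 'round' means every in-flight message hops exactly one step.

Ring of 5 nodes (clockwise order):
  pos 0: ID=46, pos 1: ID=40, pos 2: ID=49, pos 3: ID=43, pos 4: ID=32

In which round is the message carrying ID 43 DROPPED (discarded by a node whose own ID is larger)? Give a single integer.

Round 1: pos1(id40) recv 46: fwd; pos2(id49) recv 40: drop; pos3(id43) recv 49: fwd; pos4(id32) recv 43: fwd; pos0(id46) recv 32: drop
Round 2: pos2(id49) recv 46: drop; pos4(id32) recv 49: fwd; pos0(id46) recv 43: drop
Round 3: pos0(id46) recv 49: fwd
Round 4: pos1(id40) recv 49: fwd
Round 5: pos2(id49) recv 49: ELECTED
Message ID 43 originates at pos 3; dropped at pos 0 in round 2

Answer: 2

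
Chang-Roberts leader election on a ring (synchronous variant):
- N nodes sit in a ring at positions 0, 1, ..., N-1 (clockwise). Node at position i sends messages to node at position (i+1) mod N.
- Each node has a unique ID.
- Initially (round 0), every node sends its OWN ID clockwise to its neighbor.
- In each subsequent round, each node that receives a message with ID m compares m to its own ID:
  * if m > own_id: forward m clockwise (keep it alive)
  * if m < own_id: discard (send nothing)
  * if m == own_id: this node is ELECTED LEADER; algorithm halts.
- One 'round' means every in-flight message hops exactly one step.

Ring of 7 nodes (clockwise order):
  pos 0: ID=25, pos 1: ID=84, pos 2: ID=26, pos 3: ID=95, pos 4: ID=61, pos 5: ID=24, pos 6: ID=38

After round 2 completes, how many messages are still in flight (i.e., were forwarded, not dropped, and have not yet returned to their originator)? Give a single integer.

Answer: 2

Derivation:
Round 1: pos1(id84) recv 25: drop; pos2(id26) recv 84: fwd; pos3(id95) recv 26: drop; pos4(id61) recv 95: fwd; pos5(id24) recv 61: fwd; pos6(id38) recv 24: drop; pos0(id25) recv 38: fwd
Round 2: pos3(id95) recv 84: drop; pos5(id24) recv 95: fwd; pos6(id38) recv 61: fwd; pos1(id84) recv 38: drop
After round 2: 2 messages still in flight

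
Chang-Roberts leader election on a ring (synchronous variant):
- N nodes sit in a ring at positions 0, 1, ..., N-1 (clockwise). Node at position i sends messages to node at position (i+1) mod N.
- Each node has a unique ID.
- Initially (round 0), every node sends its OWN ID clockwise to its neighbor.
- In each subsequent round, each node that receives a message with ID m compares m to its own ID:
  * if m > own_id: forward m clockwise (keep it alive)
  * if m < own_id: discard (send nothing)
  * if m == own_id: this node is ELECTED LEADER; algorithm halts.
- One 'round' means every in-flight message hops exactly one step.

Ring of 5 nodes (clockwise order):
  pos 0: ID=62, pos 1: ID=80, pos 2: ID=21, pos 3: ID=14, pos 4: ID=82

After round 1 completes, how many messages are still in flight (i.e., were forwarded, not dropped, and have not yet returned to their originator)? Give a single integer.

Answer: 3

Derivation:
Round 1: pos1(id80) recv 62: drop; pos2(id21) recv 80: fwd; pos3(id14) recv 21: fwd; pos4(id82) recv 14: drop; pos0(id62) recv 82: fwd
After round 1: 3 messages still in flight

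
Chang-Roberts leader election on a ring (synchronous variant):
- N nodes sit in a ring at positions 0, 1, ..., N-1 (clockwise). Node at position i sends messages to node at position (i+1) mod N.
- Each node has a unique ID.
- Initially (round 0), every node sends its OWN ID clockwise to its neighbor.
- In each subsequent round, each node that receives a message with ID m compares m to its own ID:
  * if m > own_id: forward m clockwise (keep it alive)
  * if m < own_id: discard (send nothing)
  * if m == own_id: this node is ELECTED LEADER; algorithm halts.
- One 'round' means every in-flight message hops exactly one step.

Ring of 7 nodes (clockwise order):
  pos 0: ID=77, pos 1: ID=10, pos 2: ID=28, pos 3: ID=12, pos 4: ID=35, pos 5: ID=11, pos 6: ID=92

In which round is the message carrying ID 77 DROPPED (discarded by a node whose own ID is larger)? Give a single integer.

Answer: 6

Derivation:
Round 1: pos1(id10) recv 77: fwd; pos2(id28) recv 10: drop; pos3(id12) recv 28: fwd; pos4(id35) recv 12: drop; pos5(id11) recv 35: fwd; pos6(id92) recv 11: drop; pos0(id77) recv 92: fwd
Round 2: pos2(id28) recv 77: fwd; pos4(id35) recv 28: drop; pos6(id92) recv 35: drop; pos1(id10) recv 92: fwd
Round 3: pos3(id12) recv 77: fwd; pos2(id28) recv 92: fwd
Round 4: pos4(id35) recv 77: fwd; pos3(id12) recv 92: fwd
Round 5: pos5(id11) recv 77: fwd; pos4(id35) recv 92: fwd
Round 6: pos6(id92) recv 77: drop; pos5(id11) recv 92: fwd
Round 7: pos6(id92) recv 92: ELECTED
Message ID 77 originates at pos 0; dropped at pos 6 in round 6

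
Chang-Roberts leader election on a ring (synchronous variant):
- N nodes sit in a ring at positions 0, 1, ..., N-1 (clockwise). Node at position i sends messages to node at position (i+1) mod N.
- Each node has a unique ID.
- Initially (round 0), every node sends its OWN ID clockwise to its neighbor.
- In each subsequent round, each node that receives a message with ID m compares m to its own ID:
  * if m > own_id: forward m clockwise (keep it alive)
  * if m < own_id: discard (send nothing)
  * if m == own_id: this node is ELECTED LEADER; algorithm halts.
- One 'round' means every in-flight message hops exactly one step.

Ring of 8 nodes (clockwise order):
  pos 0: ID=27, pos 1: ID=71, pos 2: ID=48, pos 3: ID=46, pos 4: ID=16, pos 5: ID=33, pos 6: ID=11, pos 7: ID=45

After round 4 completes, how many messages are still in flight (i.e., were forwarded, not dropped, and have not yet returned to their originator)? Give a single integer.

Answer: 3

Derivation:
Round 1: pos1(id71) recv 27: drop; pos2(id48) recv 71: fwd; pos3(id46) recv 48: fwd; pos4(id16) recv 46: fwd; pos5(id33) recv 16: drop; pos6(id11) recv 33: fwd; pos7(id45) recv 11: drop; pos0(id27) recv 45: fwd
Round 2: pos3(id46) recv 71: fwd; pos4(id16) recv 48: fwd; pos5(id33) recv 46: fwd; pos7(id45) recv 33: drop; pos1(id71) recv 45: drop
Round 3: pos4(id16) recv 71: fwd; pos5(id33) recv 48: fwd; pos6(id11) recv 46: fwd
Round 4: pos5(id33) recv 71: fwd; pos6(id11) recv 48: fwd; pos7(id45) recv 46: fwd
After round 4: 3 messages still in flight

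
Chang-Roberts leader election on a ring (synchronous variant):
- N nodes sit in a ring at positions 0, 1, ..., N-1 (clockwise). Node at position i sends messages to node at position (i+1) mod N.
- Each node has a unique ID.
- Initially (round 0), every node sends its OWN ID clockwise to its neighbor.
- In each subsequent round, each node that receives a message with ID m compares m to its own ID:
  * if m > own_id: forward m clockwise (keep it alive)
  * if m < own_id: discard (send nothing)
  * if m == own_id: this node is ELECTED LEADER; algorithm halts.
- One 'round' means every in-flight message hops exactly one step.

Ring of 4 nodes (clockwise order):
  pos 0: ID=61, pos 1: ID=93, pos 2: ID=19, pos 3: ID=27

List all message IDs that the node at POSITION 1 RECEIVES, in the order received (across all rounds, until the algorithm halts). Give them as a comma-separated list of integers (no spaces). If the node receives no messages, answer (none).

Round 1: pos1(id93) recv 61: drop; pos2(id19) recv 93: fwd; pos3(id27) recv 19: drop; pos0(id61) recv 27: drop
Round 2: pos3(id27) recv 93: fwd
Round 3: pos0(id61) recv 93: fwd
Round 4: pos1(id93) recv 93: ELECTED

Answer: 61,93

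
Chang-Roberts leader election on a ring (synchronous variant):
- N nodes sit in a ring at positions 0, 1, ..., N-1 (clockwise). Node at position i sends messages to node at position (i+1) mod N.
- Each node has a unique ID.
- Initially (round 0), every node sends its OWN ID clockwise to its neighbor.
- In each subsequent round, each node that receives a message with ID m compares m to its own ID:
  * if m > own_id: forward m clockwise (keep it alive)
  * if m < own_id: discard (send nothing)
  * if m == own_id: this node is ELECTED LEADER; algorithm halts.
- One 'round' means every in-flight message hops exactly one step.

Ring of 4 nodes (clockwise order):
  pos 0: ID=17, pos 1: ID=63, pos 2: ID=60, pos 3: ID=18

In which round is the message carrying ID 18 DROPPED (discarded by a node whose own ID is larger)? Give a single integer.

Answer: 2

Derivation:
Round 1: pos1(id63) recv 17: drop; pos2(id60) recv 63: fwd; pos3(id18) recv 60: fwd; pos0(id17) recv 18: fwd
Round 2: pos3(id18) recv 63: fwd; pos0(id17) recv 60: fwd; pos1(id63) recv 18: drop
Round 3: pos0(id17) recv 63: fwd; pos1(id63) recv 60: drop
Round 4: pos1(id63) recv 63: ELECTED
Message ID 18 originates at pos 3; dropped at pos 1 in round 2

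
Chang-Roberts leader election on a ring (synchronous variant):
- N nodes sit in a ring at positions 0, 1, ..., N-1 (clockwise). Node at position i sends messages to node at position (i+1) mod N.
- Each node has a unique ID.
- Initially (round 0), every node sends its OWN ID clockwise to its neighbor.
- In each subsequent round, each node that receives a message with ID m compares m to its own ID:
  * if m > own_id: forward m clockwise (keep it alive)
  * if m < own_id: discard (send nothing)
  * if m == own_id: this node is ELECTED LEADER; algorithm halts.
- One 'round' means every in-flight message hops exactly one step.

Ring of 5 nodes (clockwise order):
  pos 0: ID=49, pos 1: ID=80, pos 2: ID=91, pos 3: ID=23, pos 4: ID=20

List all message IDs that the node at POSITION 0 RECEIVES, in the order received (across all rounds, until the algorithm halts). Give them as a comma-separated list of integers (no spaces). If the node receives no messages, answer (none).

Round 1: pos1(id80) recv 49: drop; pos2(id91) recv 80: drop; pos3(id23) recv 91: fwd; pos4(id20) recv 23: fwd; pos0(id49) recv 20: drop
Round 2: pos4(id20) recv 91: fwd; pos0(id49) recv 23: drop
Round 3: pos0(id49) recv 91: fwd
Round 4: pos1(id80) recv 91: fwd
Round 5: pos2(id91) recv 91: ELECTED

Answer: 20,23,91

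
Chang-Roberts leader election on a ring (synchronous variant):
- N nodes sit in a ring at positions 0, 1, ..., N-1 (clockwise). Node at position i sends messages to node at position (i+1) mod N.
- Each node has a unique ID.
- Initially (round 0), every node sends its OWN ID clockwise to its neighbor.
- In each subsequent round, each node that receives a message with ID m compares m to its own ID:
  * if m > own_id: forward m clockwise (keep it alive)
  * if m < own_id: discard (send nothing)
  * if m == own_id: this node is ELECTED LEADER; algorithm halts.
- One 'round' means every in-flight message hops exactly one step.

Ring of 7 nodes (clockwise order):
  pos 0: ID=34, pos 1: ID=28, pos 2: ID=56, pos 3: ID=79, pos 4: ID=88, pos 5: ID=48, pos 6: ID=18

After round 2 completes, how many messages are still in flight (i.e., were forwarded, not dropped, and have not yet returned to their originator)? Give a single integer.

Answer: 2

Derivation:
Round 1: pos1(id28) recv 34: fwd; pos2(id56) recv 28: drop; pos3(id79) recv 56: drop; pos4(id88) recv 79: drop; pos5(id48) recv 88: fwd; pos6(id18) recv 48: fwd; pos0(id34) recv 18: drop
Round 2: pos2(id56) recv 34: drop; pos6(id18) recv 88: fwd; pos0(id34) recv 48: fwd
After round 2: 2 messages still in flight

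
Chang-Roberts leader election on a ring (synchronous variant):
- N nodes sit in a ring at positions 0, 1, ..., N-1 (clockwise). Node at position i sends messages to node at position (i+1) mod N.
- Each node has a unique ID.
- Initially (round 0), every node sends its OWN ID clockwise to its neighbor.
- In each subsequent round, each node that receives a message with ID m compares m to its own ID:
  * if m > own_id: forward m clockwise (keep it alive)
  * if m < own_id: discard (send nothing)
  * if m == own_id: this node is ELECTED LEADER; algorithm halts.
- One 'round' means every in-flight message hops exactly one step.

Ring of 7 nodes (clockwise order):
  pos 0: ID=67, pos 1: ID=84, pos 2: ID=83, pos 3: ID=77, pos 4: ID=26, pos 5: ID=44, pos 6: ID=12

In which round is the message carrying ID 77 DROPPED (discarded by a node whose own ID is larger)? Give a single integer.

Round 1: pos1(id84) recv 67: drop; pos2(id83) recv 84: fwd; pos3(id77) recv 83: fwd; pos4(id26) recv 77: fwd; pos5(id44) recv 26: drop; pos6(id12) recv 44: fwd; pos0(id67) recv 12: drop
Round 2: pos3(id77) recv 84: fwd; pos4(id26) recv 83: fwd; pos5(id44) recv 77: fwd; pos0(id67) recv 44: drop
Round 3: pos4(id26) recv 84: fwd; pos5(id44) recv 83: fwd; pos6(id12) recv 77: fwd
Round 4: pos5(id44) recv 84: fwd; pos6(id12) recv 83: fwd; pos0(id67) recv 77: fwd
Round 5: pos6(id12) recv 84: fwd; pos0(id67) recv 83: fwd; pos1(id84) recv 77: drop
Round 6: pos0(id67) recv 84: fwd; pos1(id84) recv 83: drop
Round 7: pos1(id84) recv 84: ELECTED
Message ID 77 originates at pos 3; dropped at pos 1 in round 5

Answer: 5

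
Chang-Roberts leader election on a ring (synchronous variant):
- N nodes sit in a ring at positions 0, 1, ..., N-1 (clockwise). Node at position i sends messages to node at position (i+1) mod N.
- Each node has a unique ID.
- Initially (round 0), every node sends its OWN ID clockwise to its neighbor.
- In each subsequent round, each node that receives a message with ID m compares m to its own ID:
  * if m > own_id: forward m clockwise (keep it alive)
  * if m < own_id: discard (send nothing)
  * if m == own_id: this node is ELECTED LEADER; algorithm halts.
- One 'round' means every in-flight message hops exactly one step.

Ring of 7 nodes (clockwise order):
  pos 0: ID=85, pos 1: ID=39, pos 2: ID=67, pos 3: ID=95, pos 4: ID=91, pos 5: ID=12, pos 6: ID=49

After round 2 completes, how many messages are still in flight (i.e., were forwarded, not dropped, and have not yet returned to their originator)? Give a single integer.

Round 1: pos1(id39) recv 85: fwd; pos2(id67) recv 39: drop; pos3(id95) recv 67: drop; pos4(id91) recv 95: fwd; pos5(id12) recv 91: fwd; pos6(id49) recv 12: drop; pos0(id85) recv 49: drop
Round 2: pos2(id67) recv 85: fwd; pos5(id12) recv 95: fwd; pos6(id49) recv 91: fwd
After round 2: 3 messages still in flight

Answer: 3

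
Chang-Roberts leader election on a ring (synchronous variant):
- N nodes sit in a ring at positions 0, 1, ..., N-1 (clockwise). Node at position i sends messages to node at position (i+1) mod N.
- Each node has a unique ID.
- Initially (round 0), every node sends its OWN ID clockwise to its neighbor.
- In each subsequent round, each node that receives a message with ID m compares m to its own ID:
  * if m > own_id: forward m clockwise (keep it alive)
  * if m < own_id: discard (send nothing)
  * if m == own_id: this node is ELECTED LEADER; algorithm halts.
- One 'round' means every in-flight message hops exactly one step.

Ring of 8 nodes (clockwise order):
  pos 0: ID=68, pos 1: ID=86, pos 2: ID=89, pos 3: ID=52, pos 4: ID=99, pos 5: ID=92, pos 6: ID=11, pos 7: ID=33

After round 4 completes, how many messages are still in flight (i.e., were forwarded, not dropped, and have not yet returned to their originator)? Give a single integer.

Round 1: pos1(id86) recv 68: drop; pos2(id89) recv 86: drop; pos3(id52) recv 89: fwd; pos4(id99) recv 52: drop; pos5(id92) recv 99: fwd; pos6(id11) recv 92: fwd; pos7(id33) recv 11: drop; pos0(id68) recv 33: drop
Round 2: pos4(id99) recv 89: drop; pos6(id11) recv 99: fwd; pos7(id33) recv 92: fwd
Round 3: pos7(id33) recv 99: fwd; pos0(id68) recv 92: fwd
Round 4: pos0(id68) recv 99: fwd; pos1(id86) recv 92: fwd
After round 4: 2 messages still in flight

Answer: 2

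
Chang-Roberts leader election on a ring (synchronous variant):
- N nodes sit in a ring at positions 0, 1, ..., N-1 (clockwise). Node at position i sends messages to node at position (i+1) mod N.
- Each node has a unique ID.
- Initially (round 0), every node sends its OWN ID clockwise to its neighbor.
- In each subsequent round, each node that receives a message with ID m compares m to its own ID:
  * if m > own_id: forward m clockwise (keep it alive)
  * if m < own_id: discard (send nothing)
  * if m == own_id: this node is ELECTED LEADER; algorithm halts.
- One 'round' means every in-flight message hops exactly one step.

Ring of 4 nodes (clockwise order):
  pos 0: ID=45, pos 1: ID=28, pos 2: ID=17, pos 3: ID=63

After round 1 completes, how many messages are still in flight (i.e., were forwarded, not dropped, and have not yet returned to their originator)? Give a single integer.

Answer: 3

Derivation:
Round 1: pos1(id28) recv 45: fwd; pos2(id17) recv 28: fwd; pos3(id63) recv 17: drop; pos0(id45) recv 63: fwd
After round 1: 3 messages still in flight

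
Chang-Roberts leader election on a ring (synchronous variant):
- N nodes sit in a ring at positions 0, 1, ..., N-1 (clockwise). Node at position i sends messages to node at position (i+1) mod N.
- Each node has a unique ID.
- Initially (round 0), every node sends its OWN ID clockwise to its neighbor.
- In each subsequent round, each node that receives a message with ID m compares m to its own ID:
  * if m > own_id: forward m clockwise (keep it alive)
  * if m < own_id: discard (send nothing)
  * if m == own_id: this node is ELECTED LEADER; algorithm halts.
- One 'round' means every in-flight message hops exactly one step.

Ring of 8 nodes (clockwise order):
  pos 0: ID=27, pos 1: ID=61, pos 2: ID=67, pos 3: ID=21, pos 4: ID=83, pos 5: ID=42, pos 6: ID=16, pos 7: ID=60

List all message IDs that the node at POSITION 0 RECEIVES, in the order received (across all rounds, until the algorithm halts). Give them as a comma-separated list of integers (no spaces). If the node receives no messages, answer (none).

Round 1: pos1(id61) recv 27: drop; pos2(id67) recv 61: drop; pos3(id21) recv 67: fwd; pos4(id83) recv 21: drop; pos5(id42) recv 83: fwd; pos6(id16) recv 42: fwd; pos7(id60) recv 16: drop; pos0(id27) recv 60: fwd
Round 2: pos4(id83) recv 67: drop; pos6(id16) recv 83: fwd; pos7(id60) recv 42: drop; pos1(id61) recv 60: drop
Round 3: pos7(id60) recv 83: fwd
Round 4: pos0(id27) recv 83: fwd
Round 5: pos1(id61) recv 83: fwd
Round 6: pos2(id67) recv 83: fwd
Round 7: pos3(id21) recv 83: fwd
Round 8: pos4(id83) recv 83: ELECTED

Answer: 60,83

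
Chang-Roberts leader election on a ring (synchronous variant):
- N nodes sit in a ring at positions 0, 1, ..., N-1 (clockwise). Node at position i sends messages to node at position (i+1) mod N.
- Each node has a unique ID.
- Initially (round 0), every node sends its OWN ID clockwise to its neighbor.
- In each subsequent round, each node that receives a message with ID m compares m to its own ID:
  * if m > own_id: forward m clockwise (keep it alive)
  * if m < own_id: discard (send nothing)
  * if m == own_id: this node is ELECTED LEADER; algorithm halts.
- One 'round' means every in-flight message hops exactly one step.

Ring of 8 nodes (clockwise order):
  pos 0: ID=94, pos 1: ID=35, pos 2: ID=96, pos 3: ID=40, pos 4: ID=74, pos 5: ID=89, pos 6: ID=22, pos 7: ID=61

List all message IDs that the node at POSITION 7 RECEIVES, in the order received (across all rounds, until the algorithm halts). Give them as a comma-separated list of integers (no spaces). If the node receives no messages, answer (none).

Round 1: pos1(id35) recv 94: fwd; pos2(id96) recv 35: drop; pos3(id40) recv 96: fwd; pos4(id74) recv 40: drop; pos5(id89) recv 74: drop; pos6(id22) recv 89: fwd; pos7(id61) recv 22: drop; pos0(id94) recv 61: drop
Round 2: pos2(id96) recv 94: drop; pos4(id74) recv 96: fwd; pos7(id61) recv 89: fwd
Round 3: pos5(id89) recv 96: fwd; pos0(id94) recv 89: drop
Round 4: pos6(id22) recv 96: fwd
Round 5: pos7(id61) recv 96: fwd
Round 6: pos0(id94) recv 96: fwd
Round 7: pos1(id35) recv 96: fwd
Round 8: pos2(id96) recv 96: ELECTED

Answer: 22,89,96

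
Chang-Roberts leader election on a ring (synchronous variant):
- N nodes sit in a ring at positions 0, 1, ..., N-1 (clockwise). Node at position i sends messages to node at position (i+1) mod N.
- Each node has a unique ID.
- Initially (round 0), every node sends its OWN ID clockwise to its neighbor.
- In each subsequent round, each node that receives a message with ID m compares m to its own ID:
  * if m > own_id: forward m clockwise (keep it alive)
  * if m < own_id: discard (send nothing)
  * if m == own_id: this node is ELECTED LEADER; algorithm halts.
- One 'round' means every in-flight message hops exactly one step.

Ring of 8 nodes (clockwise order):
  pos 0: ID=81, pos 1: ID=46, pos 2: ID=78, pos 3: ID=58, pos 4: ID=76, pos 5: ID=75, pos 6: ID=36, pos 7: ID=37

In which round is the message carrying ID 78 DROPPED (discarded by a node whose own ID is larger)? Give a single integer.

Round 1: pos1(id46) recv 81: fwd; pos2(id78) recv 46: drop; pos3(id58) recv 78: fwd; pos4(id76) recv 58: drop; pos5(id75) recv 76: fwd; pos6(id36) recv 75: fwd; pos7(id37) recv 36: drop; pos0(id81) recv 37: drop
Round 2: pos2(id78) recv 81: fwd; pos4(id76) recv 78: fwd; pos6(id36) recv 76: fwd; pos7(id37) recv 75: fwd
Round 3: pos3(id58) recv 81: fwd; pos5(id75) recv 78: fwd; pos7(id37) recv 76: fwd; pos0(id81) recv 75: drop
Round 4: pos4(id76) recv 81: fwd; pos6(id36) recv 78: fwd; pos0(id81) recv 76: drop
Round 5: pos5(id75) recv 81: fwd; pos7(id37) recv 78: fwd
Round 6: pos6(id36) recv 81: fwd; pos0(id81) recv 78: drop
Round 7: pos7(id37) recv 81: fwd
Round 8: pos0(id81) recv 81: ELECTED
Message ID 78 originates at pos 2; dropped at pos 0 in round 6

Answer: 6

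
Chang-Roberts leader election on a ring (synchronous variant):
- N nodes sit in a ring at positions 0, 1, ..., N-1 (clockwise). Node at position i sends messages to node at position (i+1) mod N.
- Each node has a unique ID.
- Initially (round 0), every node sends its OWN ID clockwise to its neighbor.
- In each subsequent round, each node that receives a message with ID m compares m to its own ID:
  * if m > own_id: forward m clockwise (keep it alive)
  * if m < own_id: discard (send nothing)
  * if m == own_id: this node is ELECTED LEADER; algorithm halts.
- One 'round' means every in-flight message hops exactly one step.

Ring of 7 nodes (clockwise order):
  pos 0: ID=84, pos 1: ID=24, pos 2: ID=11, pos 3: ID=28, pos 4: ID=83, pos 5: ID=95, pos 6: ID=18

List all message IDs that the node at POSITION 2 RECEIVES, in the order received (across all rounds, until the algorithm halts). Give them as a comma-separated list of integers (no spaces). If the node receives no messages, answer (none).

Answer: 24,84,95

Derivation:
Round 1: pos1(id24) recv 84: fwd; pos2(id11) recv 24: fwd; pos3(id28) recv 11: drop; pos4(id83) recv 28: drop; pos5(id95) recv 83: drop; pos6(id18) recv 95: fwd; pos0(id84) recv 18: drop
Round 2: pos2(id11) recv 84: fwd; pos3(id28) recv 24: drop; pos0(id84) recv 95: fwd
Round 3: pos3(id28) recv 84: fwd; pos1(id24) recv 95: fwd
Round 4: pos4(id83) recv 84: fwd; pos2(id11) recv 95: fwd
Round 5: pos5(id95) recv 84: drop; pos3(id28) recv 95: fwd
Round 6: pos4(id83) recv 95: fwd
Round 7: pos5(id95) recv 95: ELECTED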